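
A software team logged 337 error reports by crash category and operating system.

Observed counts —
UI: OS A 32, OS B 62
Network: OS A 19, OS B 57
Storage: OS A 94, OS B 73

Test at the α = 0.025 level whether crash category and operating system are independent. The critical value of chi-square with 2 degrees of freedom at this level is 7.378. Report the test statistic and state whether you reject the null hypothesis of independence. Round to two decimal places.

25.15; reject H₀

Row totals: 94, 76, 167. Column totals: 145, 192. Grand total N = 337.
Expected counts (row total × column total / N):
  UI, OS A: 94×145/337 = 40.4451
  UI, OS B: 94×192/337 = 53.5549
  Network, OS A: 76×145/337 = 32.7003
  Network, OS B: 76×192/337 = 43.2997
  Storage, OS A: 167×145/337 = 71.8546
  Storage, OS B: 167×192/337 = 95.1454
Contributions (O − E)²/E:
  (32 − 40.4451)²/40.4451 = 1.7634
  (62 − 53.5549)²/53.5549 = 1.3317
  (19 − 32.7003)²/32.7003 = 5.7400
  (57 − 43.2997)²/43.2997 = 4.3349
  (94 − 71.8546)²/71.8546 = 6.8252
  (73 − 95.1454)²/95.1454 = 5.1544
χ² = 1.7634 + 1.3317 + 5.7400 + 4.3349 + 6.8252 + 5.1544 = 25.15
df = (3−1)(2−1) = 2. Since 25.15 > 7.378, reject the null hypothesis of independence at α = 0.025.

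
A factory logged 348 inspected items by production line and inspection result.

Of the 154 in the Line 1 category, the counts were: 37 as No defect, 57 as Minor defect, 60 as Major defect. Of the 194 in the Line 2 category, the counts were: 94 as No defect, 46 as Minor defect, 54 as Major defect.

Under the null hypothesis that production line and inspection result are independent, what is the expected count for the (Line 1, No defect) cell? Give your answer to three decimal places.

57.971

Row total (Line 1) = 154; column total (No defect) = 131; grand total N = 348.
Expected count = (row total × column total) / N = 154 × 131 / 348 = 57.971.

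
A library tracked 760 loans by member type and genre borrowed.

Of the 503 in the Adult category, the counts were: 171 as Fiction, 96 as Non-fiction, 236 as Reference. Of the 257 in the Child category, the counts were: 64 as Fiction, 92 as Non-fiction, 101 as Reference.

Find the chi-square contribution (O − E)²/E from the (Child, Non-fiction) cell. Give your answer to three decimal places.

Row total (Child) = 257; column total (Non-fiction) = 188; N = 760.
Expected count E = 257 × 188 / 760 = 63.5737.
Contribution = (O − E)²/E = (92 − 63.5737)² / 63.5737 = 12.711.

12.711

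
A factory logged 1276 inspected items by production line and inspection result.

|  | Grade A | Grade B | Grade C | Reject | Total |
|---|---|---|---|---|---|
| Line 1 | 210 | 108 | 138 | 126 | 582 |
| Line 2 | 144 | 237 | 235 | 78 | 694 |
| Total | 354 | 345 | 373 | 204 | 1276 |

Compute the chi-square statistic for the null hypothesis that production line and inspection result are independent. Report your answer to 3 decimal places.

Grand total N = 1276.
Expected counts (row total × column total / N):
  Line 1, Grade A: 582×354/1276 = 161.4639
  Line 1, Grade B: 582×345/1276 = 157.3589
  Line 1, Grade C: 582×373/1276 = 170.1301
  Line 1, Reject: 582×204/1276 = 93.0470
  Line 2, Grade A: 694×354/1276 = 192.5361
  Line 2, Grade B: 694×345/1276 = 187.6411
  Line 2, Grade C: 694×373/1276 = 202.8699
  Line 2, Reject: 694×204/1276 = 110.9530
Contributions (O − E)²/E:
  (210 − 161.4639)²/161.4639 = 14.5900
  (108 − 157.3589)²/157.3589 = 15.4824
  (138 − 170.1301)²/170.1301 = 6.0680
  (126 − 93.0470)²/93.0470 = 11.6704
  (144 − 192.5361)²/192.5361 = 12.2354
  (237 − 187.6411)²/187.6411 = 12.9838
  (235 − 202.8699)²/202.8699 = 5.0887
  (78 − 110.9530)²/110.9530 = 9.7870
χ² = 14.5900 + 15.4824 + 6.0680 + 11.6704 + 12.2354 + 12.9838 + 5.0887 + 9.7870 = 87.906

87.906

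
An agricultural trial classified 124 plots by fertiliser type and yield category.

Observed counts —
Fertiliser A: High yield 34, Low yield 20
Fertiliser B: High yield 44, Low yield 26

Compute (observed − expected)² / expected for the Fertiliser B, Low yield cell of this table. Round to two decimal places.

0.00

Row total (Fertiliser B) = 70; column total (Low yield) = 46; N = 124.
Expected count E = 70 × 46 / 124 = 25.968.
Contribution = (O − E)²/E = (26 − 25.968)² / 25.968 = 0.00.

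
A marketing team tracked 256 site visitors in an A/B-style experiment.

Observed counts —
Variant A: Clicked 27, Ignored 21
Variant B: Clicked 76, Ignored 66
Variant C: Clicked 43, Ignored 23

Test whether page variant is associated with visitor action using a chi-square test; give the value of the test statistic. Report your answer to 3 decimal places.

Row totals: 48, 142, 66. Column totals: 146, 110. Grand total N = 256.
Expected counts (row total × column total / N):
  Variant A, Clicked: 48×146/256 = 27.3750
  Variant A, Ignored: 48×110/256 = 20.6250
  Variant B, Clicked: 142×146/256 = 80.9844
  Variant B, Ignored: 142×110/256 = 61.0156
  Variant C, Clicked: 66×146/256 = 37.6406
  Variant C, Ignored: 66×110/256 = 28.3594
Contributions (O − E)²/E:
  (27 − 27.3750)²/27.3750 = 0.0051
  (21 − 20.6250)²/20.6250 = 0.0068
  (76 − 80.9844)²/80.9844 = 0.3068
  (66 − 61.0156)²/61.0156 = 0.4072
  (43 − 37.6406)²/37.6406 = 0.7631
  (23 − 28.3594)²/28.3594 = 1.0128
χ² = 0.0051 + 0.0068 + 0.3068 + 0.4072 + 0.7631 + 1.0128 = 2.502

2.502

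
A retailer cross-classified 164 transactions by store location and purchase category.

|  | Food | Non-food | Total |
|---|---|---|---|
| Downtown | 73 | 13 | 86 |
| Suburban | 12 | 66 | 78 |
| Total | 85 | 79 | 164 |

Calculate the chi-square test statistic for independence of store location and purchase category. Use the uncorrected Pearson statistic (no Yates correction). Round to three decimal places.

79.131

Grand total N = 164.
Expected counts (row total × column total / N):
  Downtown, Food: 86×85/164 = 44.5732
  Downtown, Non-food: 86×79/164 = 41.4268
  Suburban, Food: 78×85/164 = 40.4268
  Suburban, Non-food: 78×79/164 = 37.5732
Contributions (O − E)²/E:
  (73 − 44.5732)²/44.5732 = 18.1293
  (13 − 41.4268)²/41.4268 = 19.5063
  (12 − 40.4268)²/40.4268 = 19.9888
  (66 − 37.5732)²/37.5732 = 21.5069
χ² = 18.1293 + 19.5063 + 19.9888 + 21.5069 = 79.131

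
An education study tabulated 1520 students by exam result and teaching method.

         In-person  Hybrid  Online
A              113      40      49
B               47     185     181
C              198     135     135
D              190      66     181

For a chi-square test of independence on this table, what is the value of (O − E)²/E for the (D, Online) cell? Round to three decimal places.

3.677

Row total (D) = 437; column total (Online) = 546; N = 1520.
Expected count E = 437 × 546 / 1520 = 156.9750.
Contribution = (O − E)²/E = (181 − 156.9750)² / 156.9750 = 3.677.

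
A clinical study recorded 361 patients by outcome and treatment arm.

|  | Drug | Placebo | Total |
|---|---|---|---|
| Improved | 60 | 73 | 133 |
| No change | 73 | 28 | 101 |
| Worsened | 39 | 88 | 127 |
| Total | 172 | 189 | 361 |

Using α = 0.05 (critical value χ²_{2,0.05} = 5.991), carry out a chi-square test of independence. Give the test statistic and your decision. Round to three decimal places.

Grand total N = 361.
Expected counts (row total × column total / N):
  Improved, Drug: 133×172/361 = 63.3684
  Improved, Placebo: 133×189/361 = 69.6316
  No change, Drug: 101×172/361 = 48.1219
  No change, Placebo: 101×189/361 = 52.8781
  Worsened, Drug: 127×172/361 = 60.5097
  Worsened, Placebo: 127×189/361 = 66.4903
Contributions (O − E)²/E:
  (60 − 63.3684)²/63.3684 = 0.1791
  (73 − 69.6316)²/69.6316 = 0.1629
  (73 − 48.1219)²/48.1219 = 12.8615
  (28 − 52.8781)²/52.8781 = 11.7047
  (39 − 60.5097)²/60.5097 = 7.6462
  (88 − 66.4903)²/66.4903 = 6.9584
χ² = 0.1791 + 0.1629 + 12.8615 + 11.7047 + 7.6462 + 6.9584 = 39.513
df = (3−1)(2−1) = 2. Since 39.513 > 5.991, reject the null hypothesis of independence at α = 0.05.

39.513; reject H₀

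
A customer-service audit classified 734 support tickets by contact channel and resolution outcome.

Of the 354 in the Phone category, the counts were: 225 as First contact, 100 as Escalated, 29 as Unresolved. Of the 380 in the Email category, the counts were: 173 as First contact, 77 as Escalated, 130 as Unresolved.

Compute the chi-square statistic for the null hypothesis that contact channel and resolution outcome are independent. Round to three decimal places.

73.111

Row totals: 354, 380. Column totals: 398, 177, 159. Grand total N = 734.
Expected counts (row total × column total / N):
  Phone, First contact: 354×398/734 = 191.9510
  Phone, Escalated: 354×177/734 = 85.3651
  Phone, Unresolved: 354×159/734 = 76.6839
  Email, First contact: 380×398/734 = 206.0490
  Email, Escalated: 380×177/734 = 91.6349
  Email, Unresolved: 380×159/734 = 82.3161
Contributions (O − E)²/E:
  (225 − 191.9510)²/191.9510 = 5.6902
  (100 − 85.3651)²/85.3651 = 2.5090
  (29 − 76.6839)²/76.6839 = 29.6510
  (173 − 206.0490)²/206.0490 = 5.3009
  (77 − 91.6349)²/91.6349 = 2.3373
  (130 − 82.3161)²/82.3161 = 27.6222
χ² = 5.6902 + 2.5090 + 29.6510 + 5.3009 + 2.3373 + 27.6222 = 73.111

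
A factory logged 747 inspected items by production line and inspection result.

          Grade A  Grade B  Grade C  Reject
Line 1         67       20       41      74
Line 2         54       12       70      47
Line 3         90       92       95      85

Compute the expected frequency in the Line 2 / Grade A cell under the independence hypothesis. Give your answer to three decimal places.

51.691

Row total (Line 2) = 183; column total (Grade A) = 211; grand total N = 747.
Expected count = (row total × column total) / N = 183 × 211 / 747 = 51.691.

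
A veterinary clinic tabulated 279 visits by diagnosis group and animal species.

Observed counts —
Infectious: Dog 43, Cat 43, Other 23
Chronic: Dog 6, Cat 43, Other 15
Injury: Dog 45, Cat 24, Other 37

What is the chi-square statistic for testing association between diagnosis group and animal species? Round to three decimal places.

38.981

Row totals: 109, 64, 106. Column totals: 94, 110, 75. Grand total N = 279.
Expected counts (row total × column total / N):
  Infectious, Dog: 109×94/279 = 36.7240
  Infectious, Cat: 109×110/279 = 42.9749
  Infectious, Other: 109×75/279 = 29.3011
  Chronic, Dog: 64×94/279 = 21.5627
  Chronic, Cat: 64×110/279 = 25.2330
  Chronic, Other: 64×75/279 = 17.2043
  Injury, Dog: 106×94/279 = 35.7133
  Injury, Cat: 106×110/279 = 41.7921
  Injury, Other: 106×75/279 = 28.4946
Contributions (O − E)²/E:
  (43 − 36.7240)²/36.7240 = 1.0725
  (43 − 42.9749)²/42.9749 = 0.0000
  (23 − 29.3011)²/29.3011 = 1.3550
  (6 − 21.5627)²/21.5627 = 11.2322
  (43 − 25.2330)²/25.2330 = 12.5101
  (15 − 17.2043)²/17.2043 = 0.2824
  (45 − 35.7133)²/35.7133 = 2.4149
  (24 − 41.7921)²/41.7921 = 7.5746
  (37 − 28.4946)²/28.4946 = 2.5388
χ² = 1.0725 + 0.0000 + 1.3550 + 11.2322 + 12.5101 + 0.2824 + 2.4149 + 7.5746 + 2.5388 = 38.981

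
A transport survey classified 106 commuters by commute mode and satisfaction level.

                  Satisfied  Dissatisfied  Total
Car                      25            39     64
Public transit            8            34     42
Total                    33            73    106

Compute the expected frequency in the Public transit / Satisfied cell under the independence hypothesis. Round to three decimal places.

Row total (Public transit) = 42; column total (Satisfied) = 33; grand total N = 106.
Expected count = (row total × column total) / N = 42 × 33 / 106 = 13.075.

13.075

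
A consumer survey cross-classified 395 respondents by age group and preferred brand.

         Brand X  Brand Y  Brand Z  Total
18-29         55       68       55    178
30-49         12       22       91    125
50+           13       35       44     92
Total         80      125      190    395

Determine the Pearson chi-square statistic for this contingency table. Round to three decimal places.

56.873

Grand total N = 395.
Expected counts (row total × column total / N):
  18-29, Brand X: 178×80/395 = 36.05063
  18-29, Brand Y: 178×125/395 = 56.32911
  18-29, Brand Z: 178×190/395 = 85.62025
  30-49, Brand X: 125×80/395 = 25.31646
  30-49, Brand Y: 125×125/395 = 39.55696
  30-49, Brand Z: 125×190/395 = 60.12658
  50+, Brand X: 92×80/395 = 18.63291
  50+, Brand Y: 92×125/395 = 29.11392
  50+, Brand Z: 92×190/395 = 44.25316
Contributions (O − E)²/E:
  (55 − 36.05063)²/36.05063 = 9.9604
  (68 − 56.32911)²/56.32911 = 2.4181
  (55 − 85.62025)²/85.62025 = 10.9507
  (12 − 25.31646)²/25.31646 = 7.0045
  (22 − 39.55696)²/39.55696 = 7.7925
  (91 − 60.12658)²/60.12658 = 15.8527
  (13 − 18.63291)²/18.63291 = 1.7029
  (35 − 29.11392)²/29.11392 = 1.1900
  (44 − 44.25316)²/44.25316 = 0.0014
χ² = 9.9604 + 2.4181 + 10.9507 + 7.0045 + 7.7925 + 15.8527 + 1.7029 + 1.1900 + 0.0014 = 56.873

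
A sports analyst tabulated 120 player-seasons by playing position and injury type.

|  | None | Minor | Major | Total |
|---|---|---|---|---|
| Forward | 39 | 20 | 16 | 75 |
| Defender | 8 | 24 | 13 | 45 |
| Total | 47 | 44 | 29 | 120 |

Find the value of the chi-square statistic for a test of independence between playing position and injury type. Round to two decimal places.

14.53

Grand total N = 120.
Expected counts (row total × column total / N):
  Forward, None: 75×47/120 = 29.375
  Forward, Minor: 75×44/120 = 27.500
  Forward, Major: 75×29/120 = 18.125
  Defender, None: 45×47/120 = 17.625
  Defender, Minor: 45×44/120 = 16.500
  Defender, Major: 45×29/120 = 10.875
Contributions (O − E)²/E:
  (39 − 29.375)²/29.375 = 3.1537
  (20 − 27.500)²/27.500 = 2.0455
  (16 − 18.125)²/18.125 = 0.2491
  (8 − 17.625)²/17.625 = 5.2562
  (24 − 16.500)²/16.500 = 3.4091
  (13 − 10.875)²/10.875 = 0.4152
χ² = 3.1537 + 2.0455 + 0.2491 + 5.2562 + 3.4091 + 0.4152 = 14.53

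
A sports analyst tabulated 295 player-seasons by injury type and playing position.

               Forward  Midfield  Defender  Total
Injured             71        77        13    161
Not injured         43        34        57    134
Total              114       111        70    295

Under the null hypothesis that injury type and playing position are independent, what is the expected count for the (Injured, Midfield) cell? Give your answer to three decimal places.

60.580

Row total (Injured) = 161; column total (Midfield) = 111; grand total N = 295.
Expected count = (row total × column total) / N = 161 × 111 / 295 = 60.580.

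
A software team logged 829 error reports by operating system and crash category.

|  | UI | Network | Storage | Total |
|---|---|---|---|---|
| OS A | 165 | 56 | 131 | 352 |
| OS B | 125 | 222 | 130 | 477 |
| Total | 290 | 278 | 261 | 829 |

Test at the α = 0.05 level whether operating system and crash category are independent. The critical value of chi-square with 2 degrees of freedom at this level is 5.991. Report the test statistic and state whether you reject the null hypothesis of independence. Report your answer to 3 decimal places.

87.791; reject H₀

Grand total N = 829.
Expected counts (row total × column total / N):
  OS A, UI: 352×290/829 = 123.1363
  OS A, Network: 352×278/829 = 118.0410
  OS A, Storage: 352×261/829 = 110.8227
  OS B, UI: 477×290/829 = 166.8637
  OS B, Network: 477×278/829 = 159.9590
  OS B, Storage: 477×261/829 = 150.1773
Contributions (O − E)²/E:
  (165 − 123.1363)²/123.1363 = 14.2328
  (56 − 118.0410)²/118.0410 = 32.6080
  (131 − 110.8227)²/110.8227 = 3.6736
  (125 − 166.8637)²/166.8637 = 10.5030
  (222 − 159.9590)²/159.9590 = 24.0630
  (130 − 150.1773)²/150.1773 = 2.7110
χ² = 14.2328 + 32.6080 + 3.6736 + 10.5030 + 24.0630 + 2.7110 = 87.791
df = (2−1)(3−1) = 2. Since 87.791 > 5.991, reject the null hypothesis of independence at α = 0.05.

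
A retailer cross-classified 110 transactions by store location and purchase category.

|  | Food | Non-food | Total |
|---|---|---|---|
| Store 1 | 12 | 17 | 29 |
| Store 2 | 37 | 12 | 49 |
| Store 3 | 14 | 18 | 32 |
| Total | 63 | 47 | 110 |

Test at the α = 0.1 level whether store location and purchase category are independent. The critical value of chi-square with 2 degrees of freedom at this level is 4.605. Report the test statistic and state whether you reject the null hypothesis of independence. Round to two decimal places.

Grand total N = 110.
Expected counts (row total × column total / N):
  Store 1, Food: 29×63/110 = 16.609
  Store 1, Non-food: 29×47/110 = 12.391
  Store 2, Food: 49×63/110 = 28.064
  Store 2, Non-food: 49×47/110 = 20.936
  Store 3, Food: 32×63/110 = 18.327
  Store 3, Non-food: 32×47/110 = 13.673
Contributions (O − E)²/E:
  (12 − 16.609)²/16.609 = 1.2790
  (17 − 12.391)²/12.391 = 1.7144
  (37 − 28.064)²/28.064 = 2.8454
  (12 − 20.936)²/20.936 = 3.8141
  (14 − 18.327)²/18.327 = 1.0216
  (18 − 13.673)²/13.673 = 1.3693
χ² = 1.2790 + 1.7144 + 2.8454 + 3.8141 + 1.0216 + 1.3693 = 12.04
df = (3−1)(2−1) = 2. Since 12.04 > 4.605, reject the null hypothesis of independence at α = 0.1.

12.04; reject H₀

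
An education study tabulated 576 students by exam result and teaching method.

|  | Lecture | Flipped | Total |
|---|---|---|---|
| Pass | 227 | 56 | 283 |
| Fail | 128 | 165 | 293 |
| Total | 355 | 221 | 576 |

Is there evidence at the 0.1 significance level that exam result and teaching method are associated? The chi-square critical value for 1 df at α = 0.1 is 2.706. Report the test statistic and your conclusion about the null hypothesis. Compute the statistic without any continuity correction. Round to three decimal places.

81.220; reject H₀

Grand total N = 576.
Expected counts (row total × column total / N):
  Pass, Lecture: 283×355/576 = 174.4184
  Pass, Flipped: 283×221/576 = 108.5816
  Fail, Lecture: 293×355/576 = 180.5816
  Fail, Flipped: 293×221/576 = 112.4184
Contributions (O − E)²/E:
  (227 − 174.4184)²/174.4184 = 15.8517
  (56 − 108.5816)²/108.5816 = 25.4631
  (128 − 180.5816)²/180.5816 = 15.3107
  (165 − 112.4184)²/112.4184 = 24.5941
χ² = 15.8517 + 25.4631 + 15.3107 + 24.5941 = 81.220
df = (2−1)(2−1) = 1. Since 81.220 > 2.706, reject the null hypothesis of independence at α = 0.1.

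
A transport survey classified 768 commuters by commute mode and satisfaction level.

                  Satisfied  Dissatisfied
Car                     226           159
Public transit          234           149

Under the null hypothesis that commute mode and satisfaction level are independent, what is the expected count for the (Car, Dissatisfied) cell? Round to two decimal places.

Row total (Car) = 385; column total (Dissatisfied) = 308; grand total N = 768.
Expected count = (row total × column total) / N = 385 × 308 / 768 = 154.40.

154.40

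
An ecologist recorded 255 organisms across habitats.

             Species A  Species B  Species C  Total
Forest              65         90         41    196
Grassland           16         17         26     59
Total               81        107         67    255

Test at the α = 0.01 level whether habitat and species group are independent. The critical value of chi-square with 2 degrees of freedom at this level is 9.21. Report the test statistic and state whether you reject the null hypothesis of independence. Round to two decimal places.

Grand total N = 255.
Expected counts (row total × column total / N):
  Forest, Species A: 196×81/255 = 62.259
  Forest, Species B: 196×107/255 = 82.243
  Forest, Species C: 196×67/255 = 51.498
  Grassland, Species A: 59×81/255 = 18.741
  Grassland, Species B: 59×107/255 = 24.757
  Grassland, Species C: 59×67/255 = 15.502
Contributions (O − E)²/E:
  (65 − 62.259)²/62.259 = 0.1207
  (90 − 82.243)²/82.243 = 0.7316
  (41 − 51.498)²/51.498 = 2.1400
  (16 − 18.741)²/18.741 = 0.4009
  (17 − 24.757)²/24.757 = 2.4305
  (26 − 15.502)²/15.502 = 7.1093
χ² = 0.1207 + 0.7316 + 2.1400 + 0.4009 + 2.4305 + 7.1093 = 12.93
df = (2−1)(3−1) = 2. Since 12.93 > 9.21, reject the null hypothesis of independence at α = 0.01.

12.93; reject H₀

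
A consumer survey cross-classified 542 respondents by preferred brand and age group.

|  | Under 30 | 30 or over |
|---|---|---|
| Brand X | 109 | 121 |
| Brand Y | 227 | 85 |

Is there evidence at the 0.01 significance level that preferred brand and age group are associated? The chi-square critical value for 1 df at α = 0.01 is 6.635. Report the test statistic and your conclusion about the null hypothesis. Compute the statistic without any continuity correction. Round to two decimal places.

Row totals: 230, 312. Column totals: 336, 206. Grand total N = 542.
Expected counts (row total × column total / N):
  Brand X, Under 30: 230×336/542 = 142.583
  Brand X, 30 or over: 230×206/542 = 87.417
  Brand Y, Under 30: 312×336/542 = 193.417
  Brand Y, 30 or over: 312×206/542 = 118.583
Contributions (O − E)²/E:
  (109 − 142.583)²/142.583 = 7.9099
  (121 − 87.417)²/87.417 = 12.9016
  (227 − 193.417)²/193.417 = 5.8310
  (85 − 118.583)²/118.583 = 9.5108
χ² = 7.9099 + 12.9016 + 5.8310 + 9.5108 = 36.15
df = (2−1)(2−1) = 1. Since 36.15 > 6.635, reject the null hypothesis of independence at α = 0.01.

36.15; reject H₀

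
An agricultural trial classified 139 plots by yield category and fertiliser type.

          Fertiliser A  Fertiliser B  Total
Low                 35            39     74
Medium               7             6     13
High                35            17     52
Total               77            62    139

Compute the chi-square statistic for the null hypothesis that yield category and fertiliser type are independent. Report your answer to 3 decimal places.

4.963

Grand total N = 139.
Expected counts (row total × column total / N):
  Low, Fertiliser A: 74×77/139 = 40.9928
  Low, Fertiliser B: 74×62/139 = 33.0072
  Medium, Fertiliser A: 13×77/139 = 7.2014
  Medium, Fertiliser B: 13×62/139 = 5.7986
  High, Fertiliser A: 52×77/139 = 28.8058
  High, Fertiliser B: 52×62/139 = 23.1942
Contributions (O − E)²/E:
  (35 − 40.9928)²/40.9928 = 0.8761
  (39 − 33.0072)²/33.0072 = 1.0881
  (7 − 7.2014)²/7.2014 = 0.0056
  (6 − 5.7986)²/5.7986 = 0.0070
  (35 − 28.8058)²/28.8058 = 1.3320
  (17 − 23.1942)²/23.1942 = 1.6542
χ² = 0.8761 + 1.0881 + 0.0056 + 0.0070 + 1.3320 + 1.6542 = 4.963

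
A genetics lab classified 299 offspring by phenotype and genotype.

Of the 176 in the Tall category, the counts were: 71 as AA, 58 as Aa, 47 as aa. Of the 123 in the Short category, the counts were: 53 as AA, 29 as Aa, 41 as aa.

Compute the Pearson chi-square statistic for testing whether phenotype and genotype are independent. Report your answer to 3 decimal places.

Row totals: 176, 123. Column totals: 124, 87, 88. Grand total N = 299.
Expected counts (row total × column total / N):
  Tall, AA: 176×124/299 = 72.9900
  Tall, Aa: 176×87/299 = 51.2107
  Tall, aa: 176×88/299 = 51.7993
  Short, AA: 123×124/299 = 51.0100
  Short, Aa: 123×87/299 = 35.7893
  Short, aa: 123×88/299 = 36.2007
Contributions (O − E)²/E:
  (71 − 72.9900)²/72.9900 = 0.0543
  (58 − 51.2107)²/51.2107 = 0.9001
  (47 − 51.7993)²/51.7993 = 0.4447
  (53 − 51.0100)²/51.0100 = 0.0776
  (29 − 35.7893)²/35.7893 = 1.2879
  (41 − 36.2007)²/36.2007 = 0.6363
χ² = 0.0543 + 0.9001 + 0.4447 + 0.0776 + 1.2879 + 0.6363 = 3.401

3.401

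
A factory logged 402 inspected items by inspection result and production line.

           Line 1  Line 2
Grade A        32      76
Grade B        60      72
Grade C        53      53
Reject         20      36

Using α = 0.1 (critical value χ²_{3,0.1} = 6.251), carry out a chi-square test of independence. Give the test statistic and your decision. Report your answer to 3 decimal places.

11.047; reject H₀

Row totals: 108, 132, 106, 56. Column totals: 165, 237. Grand total N = 402.
Expected counts (row total × column total / N):
  Grade A, Line 1: 108×165/402 = 44.3284
  Grade A, Line 2: 108×237/402 = 63.6716
  Grade B, Line 1: 132×165/402 = 54.1791
  Grade B, Line 2: 132×237/402 = 77.8209
  Grade C, Line 1: 106×165/402 = 43.5075
  Grade C, Line 2: 106×237/402 = 62.4925
  Reject, Line 1: 56×165/402 = 22.9851
  Reject, Line 2: 56×237/402 = 33.0149
Contributions (O − E)²/E:
  (32 − 44.3284)²/44.3284 = 3.4287
  (76 − 63.6716)²/63.6716 = 2.3871
  (60 − 54.1791)²/54.1791 = 0.6254
  (72 − 77.8209)²/77.8209 = 0.4354
  (53 − 43.5075)²/43.5075 = 2.0711
  (53 − 62.4925)²/62.4925 = 1.4419
  (20 − 22.9851)²/22.9851 = 0.3877
  (36 − 33.0149)²/33.0149 = 0.2699
χ² = 3.4287 + 2.3871 + 0.6254 + 0.4354 + 2.0711 + 1.4419 + 0.3877 + 0.2699 = 11.047
df = (4−1)(2−1) = 3. Since 11.047 > 6.251, reject the null hypothesis of independence at α = 0.1.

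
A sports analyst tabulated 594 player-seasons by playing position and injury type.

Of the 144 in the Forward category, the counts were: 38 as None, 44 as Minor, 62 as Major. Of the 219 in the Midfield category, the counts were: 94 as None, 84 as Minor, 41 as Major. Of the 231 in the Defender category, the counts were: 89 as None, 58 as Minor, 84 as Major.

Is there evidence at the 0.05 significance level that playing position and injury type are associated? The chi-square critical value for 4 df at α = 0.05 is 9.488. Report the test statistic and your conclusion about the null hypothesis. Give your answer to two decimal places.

32.10; reject H₀

Row totals: 144, 219, 231. Column totals: 221, 186, 187. Grand total N = 594.
Expected counts (row total × column total / N):
  Forward, None: 144×221/594 = 53.576
  Forward, Minor: 144×186/594 = 45.091
  Forward, Major: 144×187/594 = 45.333
  Midfield, None: 219×221/594 = 81.480
  Midfield, Minor: 219×186/594 = 68.576
  Midfield, Major: 219×187/594 = 68.944
  Defender, None: 231×221/594 = 85.944
  Defender, Minor: 231×186/594 = 72.333
  Defender, Major: 231×187/594 = 72.722
Contributions (O − E)²/E:
  (38 − 53.576)²/53.576 = 4.5284
  (44 − 45.091)²/45.091 = 0.0264
  (62 − 45.333)²/45.333 = 6.1277
  (94 − 81.480)²/81.480 = 1.9238
  (84 − 68.576)²/68.576 = 3.4691
  (41 − 68.944)²/68.944 = 11.3261
  (89 − 85.944)²/85.944 = 0.1087
  (58 − 72.333)²/72.333 = 2.8401
  (84 − 72.722)²/72.722 = 1.7490
χ² = 4.5284 + 0.0264 + 6.1277 + 1.9238 + 3.4691 + 11.3261 + 0.1087 + 2.8401 + 1.7490 = 32.10
df = (3−1)(3−1) = 4. Since 32.10 > 9.488, reject the null hypothesis of independence at α = 0.05.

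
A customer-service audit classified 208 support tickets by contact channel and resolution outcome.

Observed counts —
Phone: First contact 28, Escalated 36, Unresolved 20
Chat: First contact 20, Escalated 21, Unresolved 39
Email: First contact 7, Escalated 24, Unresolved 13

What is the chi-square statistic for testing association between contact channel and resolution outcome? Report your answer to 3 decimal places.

17.586

Row totals: 84, 80, 44. Column totals: 55, 81, 72. Grand total N = 208.
Expected counts (row total × column total / N):
  Phone, First contact: 84×55/208 = 22.2115
  Phone, Escalated: 84×81/208 = 32.7115
  Phone, Unresolved: 84×72/208 = 29.0769
  Chat, First contact: 80×55/208 = 21.1538
  Chat, Escalated: 80×81/208 = 31.1538
  Chat, Unresolved: 80×72/208 = 27.6923
  Email, First contact: 44×55/208 = 11.6346
  Email, Escalated: 44×81/208 = 17.1346
  Email, Unresolved: 44×72/208 = 15.2308
Contributions (O − E)²/E:
  (28 − 22.2115)²/22.2115 = 1.5085
  (36 − 32.7115)²/32.7115 = 0.3306
  (20 − 29.0769)²/29.0769 = 2.8335
  (20 − 21.1538)²/21.1538 = 0.0629
  (21 − 31.1538)²/31.1538 = 3.3094
  (39 − 27.6923)²/27.6923 = 4.6173
  (7 − 11.6346)²/11.6346 = 1.8462
  (24 − 17.1346)²/17.1346 = 2.7508
  (13 − 15.2308)²/15.2308 = 0.3267
χ² = 1.5085 + 0.3306 + 2.8335 + 0.0629 + 3.3094 + 4.6173 + 1.8462 + 2.7508 + 0.3267 = 17.586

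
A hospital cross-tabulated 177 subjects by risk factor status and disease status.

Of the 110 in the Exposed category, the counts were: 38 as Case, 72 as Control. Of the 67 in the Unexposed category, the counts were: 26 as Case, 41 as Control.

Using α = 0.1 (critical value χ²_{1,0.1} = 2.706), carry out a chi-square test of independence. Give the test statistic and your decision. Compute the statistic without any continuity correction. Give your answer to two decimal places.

Row totals: 110, 67. Column totals: 64, 113. Grand total N = 177.
Expected counts (row total × column total / N):
  Exposed, Case: 110×64/177 = 39.774
  Exposed, Control: 110×113/177 = 70.226
  Unexposed, Case: 67×64/177 = 24.226
  Unexposed, Control: 67×113/177 = 42.774
Contributions (O − E)²/E:
  (38 − 39.774)²/39.774 = 0.0791
  (72 − 70.226)²/70.226 = 0.0448
  (26 − 24.226)²/24.226 = 0.1299
  (41 − 42.774)²/42.774 = 0.0736
χ² = 0.0791 + 0.0448 + 0.1299 + 0.0736 = 0.33
df = (2−1)(2−1) = 1. Since 0.33 < 2.706, fail to reject the null hypothesis of independence at α = 0.1.

0.33; fail to reject H₀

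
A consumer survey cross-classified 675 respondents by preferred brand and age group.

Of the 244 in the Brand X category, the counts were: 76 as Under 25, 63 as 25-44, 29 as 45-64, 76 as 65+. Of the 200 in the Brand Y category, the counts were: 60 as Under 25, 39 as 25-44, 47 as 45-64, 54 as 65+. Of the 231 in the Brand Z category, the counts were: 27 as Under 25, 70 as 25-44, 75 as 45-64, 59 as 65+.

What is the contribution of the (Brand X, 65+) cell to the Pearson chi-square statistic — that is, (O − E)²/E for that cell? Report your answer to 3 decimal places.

0.863

Row total (Brand X) = 244; column total (65+) = 189; N = 675.
Expected count E = 244 × 189 / 675 = 68.3200.
Contribution = (O − E)²/E = (76 − 68.3200)² / 68.3200 = 0.863.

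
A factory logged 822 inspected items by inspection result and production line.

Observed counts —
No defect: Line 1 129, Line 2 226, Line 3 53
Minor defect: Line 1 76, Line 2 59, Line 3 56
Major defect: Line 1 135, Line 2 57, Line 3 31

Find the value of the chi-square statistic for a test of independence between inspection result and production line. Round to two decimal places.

Row totals: 408, 191, 223. Column totals: 340, 342, 140. Grand total N = 822.
Expected counts (row total × column total / N):
  No defect, Line 1: 408×340/822 = 168.759
  No defect, Line 2: 408×342/822 = 169.752
  No defect, Line 3: 408×140/822 = 69.489
  Minor defect, Line 1: 191×340/822 = 79.002
  Minor defect, Line 2: 191×342/822 = 79.467
  Minor defect, Line 3: 191×140/822 = 32.530
  Major defect, Line 1: 223×340/822 = 92.238
  Major defect, Line 2: 223×342/822 = 92.781
  Major defect, Line 3: 223×140/822 = 37.981
Contributions (O − E)²/E:
  (129 − 168.759)²/168.759 = 9.3671
  (226 − 169.752)²/169.752 = 18.6380
  (53 − 69.489)²/69.489 = 3.9127
  (76 − 79.002)²/79.002 = 0.1141
  (59 − 79.467)²/79.467 = 5.2713
  (56 − 32.530)²/32.530 = 16.9333
  (135 − 92.238)²/92.238 = 19.8247
  (57 − 92.781)²/92.781 = 13.7989
  (31 − 37.981)²/37.981 = 1.2831
χ² = 9.3671 + 18.6380 + 3.9127 + 0.1141 + 5.2713 + 16.9333 + 19.8247 + 13.7989 + 1.2831 = 89.14

89.14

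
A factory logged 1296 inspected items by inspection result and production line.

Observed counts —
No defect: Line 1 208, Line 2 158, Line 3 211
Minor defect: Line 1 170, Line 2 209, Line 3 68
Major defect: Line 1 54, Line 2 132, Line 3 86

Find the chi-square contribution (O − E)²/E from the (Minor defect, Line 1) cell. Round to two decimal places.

Row total (Minor defect) = 447; column total (Line 1) = 432; N = 1296.
Expected count E = 447 × 432 / 1296 = 149.000.
Contribution = (O − E)²/E = (170 − 149.000)² / 149.000 = 2.96.

2.96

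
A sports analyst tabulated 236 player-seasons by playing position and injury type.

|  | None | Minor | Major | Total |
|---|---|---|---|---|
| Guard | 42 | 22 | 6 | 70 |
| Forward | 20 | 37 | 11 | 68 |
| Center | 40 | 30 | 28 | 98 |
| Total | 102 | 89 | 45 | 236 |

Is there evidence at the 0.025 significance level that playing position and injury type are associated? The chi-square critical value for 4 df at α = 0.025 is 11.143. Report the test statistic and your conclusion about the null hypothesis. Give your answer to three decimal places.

23.747; reject H₀

Grand total N = 236.
Expected counts (row total × column total / N):
  Guard, None: 70×102/236 = 30.2542
  Guard, Minor: 70×89/236 = 26.3983
  Guard, Major: 70×45/236 = 13.3475
  Forward, None: 68×102/236 = 29.3898
  Forward, Minor: 68×89/236 = 25.6441
  Forward, Major: 68×45/236 = 12.9661
  Center, None: 98×102/236 = 42.3559
  Center, Minor: 98×89/236 = 36.9576
  Center, Major: 98×45/236 = 18.6864
Contributions (O − E)²/E:
  (42 − 30.2542)²/30.2542 = 4.5602
  (22 − 26.3983)²/26.3983 = 0.7328
  (6 − 13.3475)²/13.3475 = 4.0446
  (20 − 29.3898)²/29.3898 = 3.0000
  (37 − 25.6441)²/25.6441 = 5.0287
  (11 − 12.9661)²/12.9661 = 0.2981
  (40 − 42.3559)²/42.3559 = 0.1310
  (30 − 36.9576)²/36.9576 = 1.3098
  (28 − 18.6864)²/18.6864 = 4.6420
χ² = 4.5602 + 0.7328 + 4.0446 + 3.0000 + 5.0287 + 0.2981 + 0.1310 + 1.3098 + 4.6420 = 23.747
df = (3−1)(3−1) = 4. Since 23.747 > 11.143, reject the null hypothesis of independence at α = 0.025.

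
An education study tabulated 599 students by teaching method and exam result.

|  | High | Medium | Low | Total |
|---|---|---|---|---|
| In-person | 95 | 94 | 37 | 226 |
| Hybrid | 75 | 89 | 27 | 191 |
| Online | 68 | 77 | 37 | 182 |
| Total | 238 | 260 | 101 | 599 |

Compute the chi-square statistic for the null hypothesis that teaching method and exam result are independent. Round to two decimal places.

3.41

Grand total N = 599.
Expected counts (row total × column total / N):
  In-person, High: 226×238/599 = 89.796
  In-person, Medium: 226×260/599 = 98.097
  In-person, Low: 226×101/599 = 38.107
  Hybrid, High: 191×238/599 = 75.890
  Hybrid, Medium: 191×260/599 = 82.905
  Hybrid, Low: 191×101/599 = 32.205
  Online, High: 182×238/599 = 72.314
  Online, Medium: 182×260/599 = 78.998
  Online, Low: 182×101/599 = 30.688
Contributions (O − E)²/E:
  (95 − 89.796)²/89.796 = 0.3016
  (94 − 98.097)²/98.097 = 0.1711
  (37 − 38.107)²/38.107 = 0.0322
  (75 − 75.890)²/75.890 = 0.0104
  (89 − 82.905)²/82.905 = 0.4481
  (27 − 32.205)²/32.205 = 0.8412
  (68 − 72.314)²/72.314 = 0.2574
  (77 − 78.998)²/78.998 = 0.0505
  (37 − 30.688)²/30.688 = 1.2983
χ² = 0.3016 + 0.1711 + 0.0322 + 0.0104 + 0.4481 + 0.8412 + 0.2574 + 0.0505 + 1.2983 = 3.41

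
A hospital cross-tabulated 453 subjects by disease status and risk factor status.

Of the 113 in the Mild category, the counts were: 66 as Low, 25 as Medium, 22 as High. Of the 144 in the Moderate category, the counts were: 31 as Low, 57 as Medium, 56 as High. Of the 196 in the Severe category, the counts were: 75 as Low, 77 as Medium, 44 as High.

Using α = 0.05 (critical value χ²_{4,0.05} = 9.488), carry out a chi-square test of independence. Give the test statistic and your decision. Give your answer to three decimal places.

41.356; reject H₀

Row totals: 113, 144, 196. Column totals: 172, 159, 122. Grand total N = 453.
Expected counts (row total × column total / N):
  Mild, Low: 113×172/453 = 42.90508
  Mild, Medium: 113×159/453 = 39.66225
  Mild, High: 113×122/453 = 30.43267
  Moderate, Low: 144×172/453 = 54.67550
  Moderate, Medium: 144×159/453 = 50.54305
  Moderate, High: 144×122/453 = 38.78146
  Severe, Low: 196×172/453 = 74.41943
  Severe, Medium: 196×159/453 = 68.79470
  Severe, High: 196×122/453 = 52.78587
Contributions (O − E)²/E:
  (66 − 42.90508)²/42.90508 = 12.4315
  (25 − 39.66225)²/39.66225 = 5.4203
  (22 − 30.43267)²/30.43267 = 2.3366
  (31 − 54.67550)²/54.67550 = 10.2519
  (57 − 50.54305)²/50.54305 = 0.8249
  (56 − 38.78146)²/38.78146 = 7.6448
  (75 − 74.41943)²/74.41943 = 0.0045
  (77 − 68.79470)²/68.79470 = 0.9787
  (44 − 52.78587)²/52.78587 = 1.4624
χ² = 12.4315 + 5.4203 + 2.3366 + 10.2519 + 0.8249 + 7.6448 + 0.0045 + 0.9787 + 1.4624 = 41.356
df = (3−1)(3−1) = 4. Since 41.356 > 9.488, reject the null hypothesis of independence at α = 0.05.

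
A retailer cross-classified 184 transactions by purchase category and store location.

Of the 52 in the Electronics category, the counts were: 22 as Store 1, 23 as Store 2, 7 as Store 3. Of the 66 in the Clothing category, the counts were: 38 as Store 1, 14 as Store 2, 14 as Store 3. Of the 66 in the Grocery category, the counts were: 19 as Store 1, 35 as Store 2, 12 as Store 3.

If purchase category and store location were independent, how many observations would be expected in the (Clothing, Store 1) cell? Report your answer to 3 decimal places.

28.337

Row total (Clothing) = 66; column total (Store 1) = 79; grand total N = 184.
Expected count = (row total × column total) / N = 66 × 79 / 184 = 28.337.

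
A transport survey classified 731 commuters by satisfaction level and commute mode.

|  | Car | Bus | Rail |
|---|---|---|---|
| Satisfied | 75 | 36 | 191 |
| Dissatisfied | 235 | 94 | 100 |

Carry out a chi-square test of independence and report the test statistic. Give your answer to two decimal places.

118.42

Row totals: 302, 429. Column totals: 310, 130, 291. Grand total N = 731.
Expected counts (row total × column total / N):
  Satisfied, Car: 302×310/731 = 128.071
  Satisfied, Bus: 302×130/731 = 53.707
  Satisfied, Rail: 302×291/731 = 120.222
  Dissatisfied, Car: 429×310/731 = 181.929
  Dissatisfied, Bus: 429×130/731 = 76.293
  Dissatisfied, Rail: 429×291/731 = 170.778
Contributions (O − E)²/E:
  (75 − 128.071)²/128.071 = 21.9920
  (36 − 53.707)²/53.707 = 5.8379
  (191 − 120.222)²/120.222 = 41.6690
  (235 − 181.929)²/181.929 = 15.4815
  (94 − 76.293)²/76.293 = 4.1097
  (100 − 170.778)²/170.778 = 29.3336
χ² = 21.9920 + 5.8379 + 41.6690 + 15.4815 + 4.1097 + 29.3336 = 118.42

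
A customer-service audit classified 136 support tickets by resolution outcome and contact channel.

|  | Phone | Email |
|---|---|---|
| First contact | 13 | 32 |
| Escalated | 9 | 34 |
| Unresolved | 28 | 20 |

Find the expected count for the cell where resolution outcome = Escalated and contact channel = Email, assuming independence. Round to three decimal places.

27.191

Row total (Escalated) = 43; column total (Email) = 86; grand total N = 136.
Expected count = (row total × column total) / N = 43 × 86 / 136 = 27.191.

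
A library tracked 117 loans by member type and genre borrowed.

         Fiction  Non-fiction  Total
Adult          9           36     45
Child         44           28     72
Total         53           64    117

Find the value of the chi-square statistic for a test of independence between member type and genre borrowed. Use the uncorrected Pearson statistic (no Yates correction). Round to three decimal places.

Grand total N = 117.
Expected counts (row total × column total / N):
  Adult, Fiction: 45×53/117 = 20.3846
  Adult, Non-fiction: 45×64/117 = 24.6154
  Child, Fiction: 72×53/117 = 32.6154
  Child, Non-fiction: 72×64/117 = 39.3846
Contributions (O − E)²/E:
  (9 − 20.3846)²/20.3846 = 6.3582
  (36 − 24.6154)²/24.6154 = 5.2654
  (44 − 32.6154)²/32.6154 = 3.9739
  (28 − 39.3846)²/39.3846 = 3.2909
χ² = 6.3582 + 5.2654 + 3.9739 + 3.2909 = 18.888

18.888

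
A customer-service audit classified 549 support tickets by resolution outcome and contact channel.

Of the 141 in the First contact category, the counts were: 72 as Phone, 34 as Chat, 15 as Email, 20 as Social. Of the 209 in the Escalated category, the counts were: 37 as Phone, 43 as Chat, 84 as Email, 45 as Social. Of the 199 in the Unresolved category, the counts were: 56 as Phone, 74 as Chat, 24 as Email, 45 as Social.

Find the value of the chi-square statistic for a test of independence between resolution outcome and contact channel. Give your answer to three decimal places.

93.612

Row totals: 141, 209, 199. Column totals: 165, 151, 123, 110. Grand total N = 549.
Expected counts (row total × column total / N):
  First contact, Phone: 141×165/549 = 42.37705
  First contact, Chat: 141×151/549 = 38.78142
  First contact, Email: 141×123/549 = 31.59016
  First contact, Social: 141×110/549 = 28.25137
  Escalated, Phone: 209×165/549 = 62.81421
  Escalated, Chat: 209×151/549 = 57.48452
  Escalated, Email: 209×123/549 = 46.82514
  Escalated, Social: 209×110/549 = 41.87614
  Unresolved, Phone: 199×165/549 = 59.80874
  Unresolved, Chat: 199×151/549 = 54.73406
  Unresolved, Email: 199×123/549 = 44.58470
  Unresolved, Social: 199×110/549 = 39.87250
Contributions (O − E)²/E:
  (72 − 42.37705)²/42.37705 = 20.7074
  (34 − 38.78142)²/38.78142 = 0.5895
  (15 − 31.59016)²/31.59016 = 8.7126
  (20 − 28.25137)²/28.25137 = 2.4100
  (37 − 62.81421)²/62.81421 = 10.6086
  (43 − 57.48452)²/57.48452 = 3.6497
  (84 − 46.82514)²/46.82514 = 29.5134
  (45 − 41.87614)²/41.87614 = 0.2330
  (56 − 59.80874)²/59.80874 = 0.2425
  (74 − 54.73406)²/54.73406 = 6.7815
  (24 − 44.58470)²/44.58470 = 9.5039
  (45 − 39.87250)²/39.87250 = 0.6594
χ² = 20.7074 + 0.5895 + 8.7126 + 2.4100 + 10.6086 + 3.6497 + 29.5134 + 0.2330 + 0.2425 + 6.7815 + 9.5039 + 0.6594 = 93.612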